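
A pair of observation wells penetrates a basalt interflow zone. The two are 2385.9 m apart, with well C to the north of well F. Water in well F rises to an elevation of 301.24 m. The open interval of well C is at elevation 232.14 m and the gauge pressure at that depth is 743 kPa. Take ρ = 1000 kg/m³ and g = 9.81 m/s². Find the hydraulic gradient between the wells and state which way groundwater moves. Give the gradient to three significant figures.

Total head at well F: h = 301.24 m (water level in the piezometer is the total head).
Pressure head at well C: ψ = P/(ρg) = 743×1000 / (1000 × 9.81) = 75.74 m.
Total head at well C: h = z + ψ = 232.14 + 75.74 = 307.88 m.
Head difference: h(well F) − h(well C) = 301.24 − 307.88 = -6.64 m.
Hydraulic gradient: i = |Δh| / L = 6.64 / 2385.9 = 0.00278.
Flow is from higher to lower head: from well C toward well F, i.e. toward the south.

i ≈ 0.00278; groundwater flows toward the south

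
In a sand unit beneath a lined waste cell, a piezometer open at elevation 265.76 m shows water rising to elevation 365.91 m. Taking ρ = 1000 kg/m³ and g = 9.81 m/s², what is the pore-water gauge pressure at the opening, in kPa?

Pressure head ψ = h − z = 365.91 − 265.76 = 100.15 m.
P = ρgψ = 1000 × 9.81 × 100.15 = 982472 Pa ≈ 982 kPa.

P ≈ 982 kPa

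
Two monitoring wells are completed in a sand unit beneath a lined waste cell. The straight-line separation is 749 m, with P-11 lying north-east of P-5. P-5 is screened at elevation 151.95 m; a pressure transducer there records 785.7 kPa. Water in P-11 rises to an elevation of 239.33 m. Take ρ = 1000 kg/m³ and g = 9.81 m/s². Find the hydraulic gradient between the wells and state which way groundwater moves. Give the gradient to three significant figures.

i ≈ 0.00973; groundwater flows toward the south-west

Pressure head at P-5: ψ = P/(ρg) = 785.7×1000 / (1000 × 9.81) = 80.09 m.
Total head at P-5: h = z + ψ = 151.95 + 80.09 = 232.04 m.
Total head at P-11: h = 239.33 m (water level in the piezometer is the total head).
Head difference: h(P-5) − h(P-11) = 232.04 − 239.33 = -7.29 m.
Hydraulic gradient: i = |Δh| / L = 7.29 / 749 = 0.00973.
Flow is from higher to lower head: from P-11 toward P-5, i.e. toward the south-west.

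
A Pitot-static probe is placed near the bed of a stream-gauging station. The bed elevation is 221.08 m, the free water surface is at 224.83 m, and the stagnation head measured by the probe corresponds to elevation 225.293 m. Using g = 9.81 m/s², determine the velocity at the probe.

v ≈ 3.01 m/s

Near the bed, under hydrostatic conditions, the piezometric head (z + ψ) equals the free-surface elevation, 224.83 m.
Velocity head = total − piezometric = 225.293 − 224.83 = 0.463 m.
v = √(2g·h_v) = √(2 × 9.81 × 0.463) = 3.01 m/s.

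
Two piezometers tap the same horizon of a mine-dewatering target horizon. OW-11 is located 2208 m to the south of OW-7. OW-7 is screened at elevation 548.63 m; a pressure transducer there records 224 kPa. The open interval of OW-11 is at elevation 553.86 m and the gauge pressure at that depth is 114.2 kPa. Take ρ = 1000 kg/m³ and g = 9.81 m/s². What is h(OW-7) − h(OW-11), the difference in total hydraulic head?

Pressure head at OW-7: ψ = P/(ρg) = 224×1000 / (1000 × 9.81) = 22.83 m.
Total head at OW-7: h = z + ψ = 548.63 + 22.83 = 571.46 m.
Pressure head at OW-11: ψ = P/(ρg) = 114.2×1000 / (1000 × 9.81) = 11.64 m.
Total head at OW-11: h = z + ψ = 553.86 + 11.64 = 565.50 m.
Head difference: h(OW-7) − h(OW-11) = 571.46 − 565.50 = 5.96 m.

Δh ≈ 5.96 m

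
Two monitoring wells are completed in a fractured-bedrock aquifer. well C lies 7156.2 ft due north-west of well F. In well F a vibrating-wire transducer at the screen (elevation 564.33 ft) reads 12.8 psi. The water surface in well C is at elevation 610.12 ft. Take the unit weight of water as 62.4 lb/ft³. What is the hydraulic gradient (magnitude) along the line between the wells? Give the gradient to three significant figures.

Pressure head at well F: ψ = 144·P/γ = 144 × 12.8 / 62.4 = 29.54 ft.
Total head at well F: h = z + ψ = 564.33 + 29.54 = 593.87 ft.
Total head at well C: h = 610.12 ft (water level in the piezometer is the total head).
Head difference: h(well F) − h(well C) = 593.87 − 610.12 = -16.25 ft.
Hydraulic gradient: i = |Δh| / L = 16.25 / 7156.2 = 0.00227.

i ≈ 0.00227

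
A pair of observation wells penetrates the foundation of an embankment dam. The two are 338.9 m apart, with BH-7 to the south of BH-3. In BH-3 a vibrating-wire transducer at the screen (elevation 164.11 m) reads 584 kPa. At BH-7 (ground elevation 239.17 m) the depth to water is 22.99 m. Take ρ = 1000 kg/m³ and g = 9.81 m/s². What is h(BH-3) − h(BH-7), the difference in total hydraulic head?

Pressure head at BH-3: ψ = P/(ρg) = 584×1000 / (1000 × 9.81) = 59.53 m.
Total head at BH-3: h = z + ψ = 164.11 + 59.53 = 223.64 m.
Total head at BH-7: h = 239.17 − 22.99 = 216.18 m.
Head difference: h(BH-3) − h(BH-7) = 223.64 − 216.18 = 7.46 m.

Δh ≈ 7.46 m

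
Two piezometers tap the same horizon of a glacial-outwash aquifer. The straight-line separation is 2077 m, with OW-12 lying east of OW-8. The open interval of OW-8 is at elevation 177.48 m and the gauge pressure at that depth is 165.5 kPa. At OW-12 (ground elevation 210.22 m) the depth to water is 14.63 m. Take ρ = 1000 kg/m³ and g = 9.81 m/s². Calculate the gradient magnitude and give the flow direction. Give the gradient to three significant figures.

Pressure head at OW-8: ψ = P/(ρg) = 165.5×1000 / (1000 × 9.81) = 16.87 m.
Total head at OW-8: h = z + ψ = 177.48 + 16.87 = 194.35 m.
Total head at OW-12: h = 210.22 − 14.63 = 195.59 m.
Head difference: h(OW-8) − h(OW-12) = 194.35 − 195.59 = -1.24 m.
Hydraulic gradient: i = |Δh| / L = 1.24 / 2077 = 0.000597.
Flow is from higher to lower head: from OW-12 toward OW-8, i.e. toward the west.

i ≈ 0.000597; groundwater flows toward the west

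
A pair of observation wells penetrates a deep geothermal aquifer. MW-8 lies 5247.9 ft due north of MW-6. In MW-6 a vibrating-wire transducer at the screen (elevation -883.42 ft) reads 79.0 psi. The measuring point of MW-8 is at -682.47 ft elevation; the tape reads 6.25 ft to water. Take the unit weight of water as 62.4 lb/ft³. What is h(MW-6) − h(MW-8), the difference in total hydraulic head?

Δh ≈ -12.39 ft

Pressure head at MW-6: ψ = 144·P/γ = 144 × 79.0 / 62.4 = 182.31 ft.
Total head at MW-6: h = z + ψ = -883.42 + 182.31 = -701.11 ft.
Total head at MW-8: h = -682.47 − 6.25 = -688.72 ft.
Head difference: h(MW-6) − h(MW-8) = -701.11 − (-688.72) = -12.39 ft.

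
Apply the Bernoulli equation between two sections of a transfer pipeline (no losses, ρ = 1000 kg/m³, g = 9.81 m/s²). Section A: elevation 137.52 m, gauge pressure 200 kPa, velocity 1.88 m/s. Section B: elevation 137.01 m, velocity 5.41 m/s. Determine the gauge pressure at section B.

Pressure head at A: ψ₁ = P₁/(ρg) = 200×1000 / (1000 × 9.81) = 20.39 m.
Velocity heads: v₁²/2g = 1.88²/19.62 = 0.180 m; v₂²/2g = 5.41²/19.62 = 1.492 m.
Total head H = z₁ + ψ₁ + v₁²/2g = 137.52 + 20.39 + 0.180 = 158.09 m.
ψ₂ = H − z₂ − v₂²/2g = 158.09 − 137.01 − 1.492 = 19.59 m.
P₂ = ρgψ₂ = 1000 × 9.81 × 19.59 ≈ 192 kPa.

P₂ ≈ 192 kPa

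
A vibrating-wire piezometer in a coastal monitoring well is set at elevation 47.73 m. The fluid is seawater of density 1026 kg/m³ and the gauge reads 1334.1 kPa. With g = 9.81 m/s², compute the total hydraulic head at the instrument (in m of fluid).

ψ = P/(ρg) = 1334.1×1000 / (1026 × 9.81) = 132.55 m.
h = z + ψ = 47.73 + 132.55 = 180.28 m.

h ≈ 180.28 m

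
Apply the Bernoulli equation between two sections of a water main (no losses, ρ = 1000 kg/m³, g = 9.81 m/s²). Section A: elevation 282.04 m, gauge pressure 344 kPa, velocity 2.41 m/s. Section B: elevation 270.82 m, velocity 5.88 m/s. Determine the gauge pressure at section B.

P₂ ≈ 440 kPa

Pressure head at A: ψ₁ = P₁/(ρg) = 344×1000 / (1000 × 9.81) = 35.07 m.
Velocity heads: v₁²/2g = 2.41²/19.62 = 0.296 m; v₂²/2g = 5.88²/19.62 = 1.762 m.
Total head H = z₁ + ψ₁ + v₁²/2g = 282.04 + 35.07 + 0.296 = 317.41 m.
ψ₂ = H − z₂ − v₂²/2g = 317.41 − 270.82 − 1.762 = 44.83 m.
P₂ = ρgψ₂ = 1000 × 9.81 × 44.83 ≈ 440 kPa.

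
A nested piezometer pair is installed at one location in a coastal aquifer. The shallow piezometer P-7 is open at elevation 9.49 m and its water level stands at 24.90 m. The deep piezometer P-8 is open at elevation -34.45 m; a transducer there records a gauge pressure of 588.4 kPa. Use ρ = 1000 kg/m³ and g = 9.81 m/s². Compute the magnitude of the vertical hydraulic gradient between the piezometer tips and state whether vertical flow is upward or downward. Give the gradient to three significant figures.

|i_v| ≈ 0.0143; vertical flow is upward

Total head at P-7: h = 24.90 m (water level in the standpipe).
Pressure head at P-8: ψ = P/(ρg) = 588.4×1000 / (1000 × 9.81) = 59.98 m.
Total head at P-8: h = z + ψ = -34.45 + 59.98 = 25.53 m.
Δh = h(P-7) − h(P-8) = 24.90 − 25.53 = -0.63 m.
Vertical separation Δz = 9.49 − (-34.45) = 43.94 m.
|i_v| = |Δh| / Δz = 0.63 / 43.94 = 0.0143.
Head is higher in the deep piezometer, so vertical flow is upward (discharge condition).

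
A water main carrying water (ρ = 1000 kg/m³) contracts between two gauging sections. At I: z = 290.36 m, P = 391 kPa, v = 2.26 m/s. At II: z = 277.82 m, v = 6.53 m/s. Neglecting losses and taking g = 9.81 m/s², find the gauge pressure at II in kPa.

Pressure head at I: ψ₁ = P₁/(ρg) = 391×1000 / (1000 × 9.81) = 39.86 m.
Velocity heads: v₁²/2g = 2.26²/19.62 = 0.260 m; v₂²/2g = 6.53²/19.62 = 2.173 m.
Total head H = z₁ + ψ₁ + v₁²/2g = 290.36 + 39.86 + 0.260 = 330.48 m.
ψ₂ = H − z₂ − v₂²/2g = 330.48 − 277.82 − 2.173 = 50.49 m.
P₂ = ρgψ₂ = 1000 × 9.81 × 50.49 ≈ 495 kPa.

P₂ ≈ 495 kPa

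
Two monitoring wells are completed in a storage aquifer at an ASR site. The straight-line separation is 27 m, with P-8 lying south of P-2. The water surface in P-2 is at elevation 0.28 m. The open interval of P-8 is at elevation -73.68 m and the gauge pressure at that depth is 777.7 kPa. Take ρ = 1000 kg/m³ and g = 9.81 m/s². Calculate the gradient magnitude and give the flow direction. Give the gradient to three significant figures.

Total head at P-2: h = 0.28 m (water level in the piezometer is the total head).
Pressure head at P-8: ψ = P/(ρg) = 777.7×1000 / (1000 × 9.81) = 79.28 m.
Total head at P-8: h = z + ψ = -73.68 + 79.28 = 5.60 m.
Head difference: h(P-2) − h(P-8) = 0.28 − 5.60 = -5.32 m.
Hydraulic gradient: i = |Δh| / L = 5.32 / 27 = 0.197.
Flow is from higher to lower head: from P-8 toward P-2, i.e. toward the north.

i ≈ 0.197; groundwater flows toward the north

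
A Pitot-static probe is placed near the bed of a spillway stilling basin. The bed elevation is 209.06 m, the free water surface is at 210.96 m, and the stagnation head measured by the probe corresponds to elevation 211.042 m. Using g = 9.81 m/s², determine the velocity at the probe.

Near the bed, under hydrostatic conditions, the piezometric head (z + ψ) equals the free-surface elevation, 210.96 m.
Velocity head = total − piezometric = 211.042 − 210.96 = 0.082 m.
v = √(2g·h_v) = √(2 × 9.81 × 0.082) = 1.27 m/s.

v ≈ 1.27 m/s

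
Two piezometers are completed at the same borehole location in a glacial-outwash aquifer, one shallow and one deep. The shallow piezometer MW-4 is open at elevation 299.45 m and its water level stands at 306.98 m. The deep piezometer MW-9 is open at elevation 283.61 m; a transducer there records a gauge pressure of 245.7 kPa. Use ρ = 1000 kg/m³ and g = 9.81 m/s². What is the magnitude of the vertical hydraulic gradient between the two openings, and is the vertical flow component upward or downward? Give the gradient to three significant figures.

|i_v| ≈ 0.106; vertical flow is upward

Total head at MW-4: h = 306.98 m (water level in the standpipe).
Pressure head at MW-9: ψ = P/(ρg) = 245.7×1000 / (1000 × 9.81) = 25.05 m.
Total head at MW-9: h = z + ψ = 283.61 + 25.05 = 308.66 m.
Δh = h(MW-4) − h(MW-9) = 306.98 − 308.66 = -1.68 m.
Vertical separation Δz = 299.45 − 283.61 = 15.84 m.
|i_v| = |Δh| / Δz = 1.68 / 15.84 = 0.106.
Head is higher in the deep piezometer, so vertical flow is upward (discharge condition).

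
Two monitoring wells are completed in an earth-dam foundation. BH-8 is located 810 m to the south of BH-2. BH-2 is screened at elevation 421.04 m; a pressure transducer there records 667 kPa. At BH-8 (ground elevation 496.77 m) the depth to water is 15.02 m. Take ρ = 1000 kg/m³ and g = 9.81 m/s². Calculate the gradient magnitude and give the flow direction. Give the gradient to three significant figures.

Pressure head at BH-2: ψ = P/(ρg) = 667×1000 / (1000 × 9.81) = 67.99 m.
Total head at BH-2: h = z + ψ = 421.04 + 67.99 = 489.03 m.
Total head at BH-8: h = 496.77 − 15.02 = 481.75 m.
Head difference: h(BH-2) − h(BH-8) = 489.03 − 481.75 = 7.28 m.
Hydraulic gradient: i = |Δh| / L = 7.28 / 810 = 0.00899.
Flow is from higher to lower head: from BH-2 toward BH-8, i.e. toward the south.

i ≈ 0.00899; groundwater flows toward the south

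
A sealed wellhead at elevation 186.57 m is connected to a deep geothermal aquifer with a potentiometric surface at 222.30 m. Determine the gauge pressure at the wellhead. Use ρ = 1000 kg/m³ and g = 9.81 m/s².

P ≈ 351 kPa

Head above the cap: Δh = 222.30 − 186.57 = 35.73 m.
P = ρgΔh = 1000 × 9.81 × 35.73 = 350511 Pa ≈ 351 kPa.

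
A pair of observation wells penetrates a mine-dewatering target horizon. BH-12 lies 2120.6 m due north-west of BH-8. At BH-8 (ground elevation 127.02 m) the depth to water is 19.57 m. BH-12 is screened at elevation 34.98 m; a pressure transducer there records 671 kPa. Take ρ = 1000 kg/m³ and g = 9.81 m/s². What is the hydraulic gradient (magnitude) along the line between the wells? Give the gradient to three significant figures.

Total head at BH-8: h = 127.02 − 19.57 = 107.45 m.
Pressure head at BH-12: ψ = P/(ρg) = 671×1000 / (1000 × 9.81) = 68.40 m.
Total head at BH-12: h = z + ψ = 34.98 + 68.40 = 103.38 m.
Head difference: h(BH-8) − h(BH-12) = 107.45 − 103.38 = 4.07 m.
Hydraulic gradient: i = |Δh| / L = 4.07 / 2120.6 = 0.00192.

i ≈ 0.00192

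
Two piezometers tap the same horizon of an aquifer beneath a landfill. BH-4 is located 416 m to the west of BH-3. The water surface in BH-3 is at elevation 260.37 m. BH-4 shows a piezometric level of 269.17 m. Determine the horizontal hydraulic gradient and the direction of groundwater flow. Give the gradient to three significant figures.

i ≈ 0.0212; groundwater flows toward the east

Total head at BH-3: h = 260.37 m (water level in the piezometer is the total head).
Total head at BH-4: h = 269.17 m (water level in the piezometer is the total head).
Head difference: h(BH-3) − h(BH-4) = 260.37 − 269.17 = -8.80 m.
Hydraulic gradient: i = |Δh| / L = 8.80 / 416 = 0.0212.
Flow is from higher to lower head: from BH-4 toward BH-3, i.e. toward the east.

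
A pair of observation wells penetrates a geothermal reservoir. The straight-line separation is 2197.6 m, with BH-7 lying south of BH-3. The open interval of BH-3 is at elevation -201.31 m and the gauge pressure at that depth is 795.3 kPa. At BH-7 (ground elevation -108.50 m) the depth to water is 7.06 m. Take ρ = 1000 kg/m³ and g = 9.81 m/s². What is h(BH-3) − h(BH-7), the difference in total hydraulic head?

Δh ≈ -4.68 m

Pressure head at BH-3: ψ = P/(ρg) = 795.3×1000 / (1000 × 9.81) = 81.07 m.
Total head at BH-3: h = z + ψ = -201.31 + 81.07 = -120.24 m.
Total head at BH-7: h = -108.50 − 7.06 = -115.56 m.
Head difference: h(BH-3) − h(BH-7) = -120.24 − (-115.56) = -4.68 m.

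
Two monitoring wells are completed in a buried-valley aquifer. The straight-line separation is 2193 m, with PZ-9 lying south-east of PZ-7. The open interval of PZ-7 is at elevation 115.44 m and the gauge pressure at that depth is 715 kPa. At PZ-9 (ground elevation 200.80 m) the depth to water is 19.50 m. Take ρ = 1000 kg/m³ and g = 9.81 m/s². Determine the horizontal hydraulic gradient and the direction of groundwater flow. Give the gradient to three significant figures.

i ≈ 0.00320; groundwater flows toward the south-east

Pressure head at PZ-7: ψ = P/(ρg) = 715×1000 / (1000 × 9.81) = 72.88 m.
Total head at PZ-7: h = z + ψ = 115.44 + 72.88 = 188.32 m.
Total head at PZ-9: h = 200.80 − 19.50 = 181.30 m.
Head difference: h(PZ-7) − h(PZ-9) = 188.32 − 181.30 = 7.02 m.
Hydraulic gradient: i = |Δh| / L = 7.02 / 2193 = 0.00320.
Flow is from higher to lower head: from PZ-7 toward PZ-9, i.e. toward the south-east.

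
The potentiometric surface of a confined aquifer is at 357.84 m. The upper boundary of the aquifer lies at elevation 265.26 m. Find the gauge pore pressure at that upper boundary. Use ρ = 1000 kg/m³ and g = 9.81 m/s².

Pressure head at the aquifer top: ψ = h − z = 357.84 − 265.26 = 92.58 m.
P = ρgψ = 1000 × 9.81 × 92.58 = 908210 Pa ≈ 908 kPa.

P ≈ 908 kPa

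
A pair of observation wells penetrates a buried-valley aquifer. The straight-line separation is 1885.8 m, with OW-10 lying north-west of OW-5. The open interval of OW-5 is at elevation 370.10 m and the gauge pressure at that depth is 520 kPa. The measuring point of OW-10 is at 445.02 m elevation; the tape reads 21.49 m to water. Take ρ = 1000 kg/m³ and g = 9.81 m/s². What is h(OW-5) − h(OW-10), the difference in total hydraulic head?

Pressure head at OW-5: ψ = P/(ρg) = 520×1000 / (1000 × 9.81) = 53.01 m.
Total head at OW-5: h = z + ψ = 370.10 + 53.01 = 423.11 m.
Total head at OW-10: h = 445.02 − 21.49 = 423.53 m.
Head difference: h(OW-5) − h(OW-10) = 423.11 − 423.53 = -0.42 m.

Δh ≈ -0.42 m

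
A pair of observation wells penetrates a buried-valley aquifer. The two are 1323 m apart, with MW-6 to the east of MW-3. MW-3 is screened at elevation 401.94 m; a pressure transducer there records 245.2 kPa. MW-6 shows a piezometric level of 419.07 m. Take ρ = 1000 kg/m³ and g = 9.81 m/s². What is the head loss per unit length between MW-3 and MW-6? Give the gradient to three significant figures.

Pressure head at MW-3: ψ = P/(ρg) = 245.2×1000 / (1000 × 9.81) = 24.99 m.
Total head at MW-3: h = z + ψ = 401.94 + 24.99 = 426.93 m.
Total head at MW-6: h = 419.07 m (water level in the piezometer is the total head).
Head difference: h(MW-3) − h(MW-6) = 426.93 − 419.07 = 7.86 m.
Hydraulic gradient: i = |Δh| / L = 7.86 / 1323 = 0.00594.

i ≈ 0.00594 m/m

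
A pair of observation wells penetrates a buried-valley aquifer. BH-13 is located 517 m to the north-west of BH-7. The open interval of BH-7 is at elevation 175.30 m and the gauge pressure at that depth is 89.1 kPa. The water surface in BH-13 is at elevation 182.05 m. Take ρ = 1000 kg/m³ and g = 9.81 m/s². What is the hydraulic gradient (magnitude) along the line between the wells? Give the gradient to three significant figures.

i ≈ 0.00451

Pressure head at BH-7: ψ = P/(ρg) = 89.1×1000 / (1000 × 9.81) = 9.08 m.
Total head at BH-7: h = z + ψ = 175.30 + 9.08 = 184.38 m.
Total head at BH-13: h = 182.05 m (water level in the piezometer is the total head).
Head difference: h(BH-7) − h(BH-13) = 184.38 − 182.05 = 2.33 m.
Hydraulic gradient: i = |Δh| / L = 2.33 / 517 = 0.00451.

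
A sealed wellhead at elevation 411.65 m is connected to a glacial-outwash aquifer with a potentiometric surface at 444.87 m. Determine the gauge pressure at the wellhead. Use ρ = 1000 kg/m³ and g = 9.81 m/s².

P ≈ 326 kPa

Head above the cap: Δh = 444.87 − 411.65 = 33.22 m.
P = ρgΔh = 1000 × 9.81 × 33.22 = 325888 Pa ≈ 326 kPa.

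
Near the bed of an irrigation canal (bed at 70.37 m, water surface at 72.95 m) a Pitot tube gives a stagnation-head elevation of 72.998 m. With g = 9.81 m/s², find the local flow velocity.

v ≈ 0.970 m/s

Near the bed, under hydrostatic conditions, the piezometric head (z + ψ) equals the free-surface elevation, 72.95 m.
Velocity head = total − piezometric = 72.998 − 72.95 = 0.048 m.
v = √(2g·h_v) = √(2 × 9.81 × 0.048) = 0.970 m/s.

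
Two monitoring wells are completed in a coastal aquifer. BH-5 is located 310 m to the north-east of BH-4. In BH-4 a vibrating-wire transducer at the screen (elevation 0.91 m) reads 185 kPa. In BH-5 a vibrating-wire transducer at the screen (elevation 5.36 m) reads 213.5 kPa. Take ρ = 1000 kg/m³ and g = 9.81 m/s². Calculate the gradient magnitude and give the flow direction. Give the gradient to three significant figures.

i ≈ 0.0237; groundwater flows toward the south-west

Pressure head at BH-4: ψ = P/(ρg) = 185×1000 / (1000 × 9.81) = 18.86 m.
Total head at BH-4: h = z + ψ = 0.91 + 18.86 = 19.77 m.
Pressure head at BH-5: ψ = P/(ρg) = 213.5×1000 / (1000 × 9.81) = 21.76 m.
Total head at BH-5: h = z + ψ = 5.36 + 21.76 = 27.12 m.
Head difference: h(BH-4) − h(BH-5) = 19.77 − 27.12 = -7.35 m.
Hydraulic gradient: i = |Δh| / L = 7.35 / 310 = 0.0237.
Flow is from higher to lower head: from BH-5 toward BH-4, i.e. toward the south-west.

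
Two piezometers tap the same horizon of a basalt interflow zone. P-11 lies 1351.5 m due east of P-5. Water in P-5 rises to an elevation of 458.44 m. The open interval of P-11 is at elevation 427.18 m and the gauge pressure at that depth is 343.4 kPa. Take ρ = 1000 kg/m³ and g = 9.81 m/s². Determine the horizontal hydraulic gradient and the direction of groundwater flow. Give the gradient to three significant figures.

i ≈ 0.00277; groundwater flows toward the west

Total head at P-5: h = 458.44 m (water level in the piezometer is the total head).
Pressure head at P-11: ψ = P/(ρg) = 343.4×1000 / (1000 × 9.81) = 35.01 m.
Total head at P-11: h = z + ψ = 427.18 + 35.01 = 462.19 m.
Head difference: h(P-5) − h(P-11) = 458.44 − 462.19 = -3.75 m.
Hydraulic gradient: i = |Δh| / L = 3.75 / 1351.5 = 0.00277.
Flow is from higher to lower head: from P-11 toward P-5, i.e. toward the west.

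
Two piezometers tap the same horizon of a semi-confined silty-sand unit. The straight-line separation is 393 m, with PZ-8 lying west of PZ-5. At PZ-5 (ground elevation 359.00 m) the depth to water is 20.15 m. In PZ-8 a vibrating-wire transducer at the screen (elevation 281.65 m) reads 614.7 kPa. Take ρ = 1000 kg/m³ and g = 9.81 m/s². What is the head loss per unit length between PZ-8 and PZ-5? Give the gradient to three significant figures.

Total head at PZ-5: h = 359.00 − 20.15 = 338.85 m.
Pressure head at PZ-8: ψ = P/(ρg) = 614.7×1000 / (1000 × 9.81) = 62.66 m.
Total head at PZ-8: h = z + ψ = 281.65 + 62.66 = 344.31 m.
Head difference: h(PZ-5) − h(PZ-8) = 338.85 − 344.31 = -5.46 m.
Hydraulic gradient: i = |Δh| / L = 5.46 / 393 = 0.0139.

i ≈ 0.0139 m/m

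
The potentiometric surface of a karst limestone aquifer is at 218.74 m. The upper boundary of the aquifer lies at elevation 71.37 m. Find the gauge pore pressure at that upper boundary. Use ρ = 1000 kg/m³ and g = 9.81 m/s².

P ≈ 1450 kPa

Pressure head at the aquifer top: ψ = h − z = 218.74 − 71.37 = 147.37 m.
P = ρgψ = 1000 × 9.81 × 147.37 = 1445700 Pa ≈ 1450 kPa.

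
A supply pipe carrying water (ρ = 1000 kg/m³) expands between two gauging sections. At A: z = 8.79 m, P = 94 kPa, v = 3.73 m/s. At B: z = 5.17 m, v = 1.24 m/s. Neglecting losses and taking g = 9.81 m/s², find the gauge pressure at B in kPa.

P₂ ≈ 136 kPa

Pressure head at A: ψ₁ = P₁/(ρg) = 94×1000 / (1000 × 9.81) = 9.58 m.
Velocity heads: v₁²/2g = 3.73²/19.62 = 0.709 m; v₂²/2g = 1.24²/19.62 = 0.078 m.
Total head H = z₁ + ψ₁ + v₁²/2g = 8.79 + 9.58 + 0.709 = 19.08 m.
ψ₂ = H − z₂ − v₂²/2g = 19.08 − 5.17 − 0.078 = 13.83 m.
P₂ = ρgψ₂ = 1000 × 9.81 × 13.83 ≈ 136 kPa.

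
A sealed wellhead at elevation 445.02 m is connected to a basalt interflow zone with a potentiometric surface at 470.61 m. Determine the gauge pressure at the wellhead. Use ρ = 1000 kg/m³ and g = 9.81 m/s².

P ≈ 251 kPa

Head above the cap: Δh = 470.61 − 445.02 = 25.59 m.
P = ρgΔh = 1000 × 9.81 × 25.59 = 251038 Pa ≈ 251 kPa.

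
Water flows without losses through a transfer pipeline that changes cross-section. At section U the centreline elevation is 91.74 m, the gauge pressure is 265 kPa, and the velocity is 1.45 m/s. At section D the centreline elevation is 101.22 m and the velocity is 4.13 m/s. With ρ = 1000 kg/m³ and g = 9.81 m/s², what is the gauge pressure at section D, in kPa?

Pressure head at U: ψ₁ = P₁/(ρg) = 265×1000 / (1000 × 9.81) = 27.01 m.
Velocity heads: v₁²/2g = 1.45²/19.62 = 0.107 m; v₂²/2g = 4.13²/19.62 = 0.869 m.
Total head H = z₁ + ψ₁ + v₁²/2g = 91.74 + 27.01 + 0.107 = 118.86 m.
ψ₂ = H − z₂ − v₂²/2g = 118.86 − 101.22 − 0.869 = 16.77 m.
P₂ = ρgψ₂ = 1000 × 9.81 × 16.77 ≈ 165 kPa.

P₂ ≈ 165 kPa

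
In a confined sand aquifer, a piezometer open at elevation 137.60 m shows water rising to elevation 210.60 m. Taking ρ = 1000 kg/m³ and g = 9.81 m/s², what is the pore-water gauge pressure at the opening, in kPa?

P ≈ 716 kPa

Pressure head ψ = h − z = 210.60 − 137.60 = 73.00 m.
P = ρgψ = 1000 × 9.81 × 73.00 = 716130 Pa ≈ 716 kPa.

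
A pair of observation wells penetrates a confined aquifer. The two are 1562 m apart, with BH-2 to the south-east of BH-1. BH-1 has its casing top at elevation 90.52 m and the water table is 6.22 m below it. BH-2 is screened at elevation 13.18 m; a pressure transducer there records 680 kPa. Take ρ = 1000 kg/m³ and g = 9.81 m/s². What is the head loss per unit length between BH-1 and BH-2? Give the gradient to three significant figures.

Total head at BH-1: h = 90.52 − 6.22 = 84.30 m.
Pressure head at BH-2: ψ = P/(ρg) = 680×1000 / (1000 × 9.81) = 69.32 m.
Total head at BH-2: h = z + ψ = 13.18 + 69.32 = 82.50 m.
Head difference: h(BH-1) − h(BH-2) = 84.30 − 82.50 = 1.80 m.
Hydraulic gradient: i = |Δh| / L = 1.80 / 1562 = 0.00115.

i ≈ 0.00115 m/m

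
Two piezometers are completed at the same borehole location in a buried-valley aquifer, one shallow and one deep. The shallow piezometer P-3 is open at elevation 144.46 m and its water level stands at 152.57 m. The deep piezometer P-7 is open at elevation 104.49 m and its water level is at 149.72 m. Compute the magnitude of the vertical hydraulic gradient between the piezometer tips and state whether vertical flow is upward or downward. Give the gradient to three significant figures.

Total head at P-3: h = 152.57 m (water level in the standpipe).
Total head at P-7: h = 149.72 m.
Δh = h(P-3) − h(P-7) = 152.57 − 149.72 = 2.85 m.
Vertical separation Δz = 144.46 − 104.49 = 39.97 m.
|i_v| = |Δh| / Δz = 2.85 / 39.97 = 0.0713.
Head is higher in the shallow piezometer, so vertical flow is downward (recharge condition).

|i_v| ≈ 0.0713; vertical flow is downward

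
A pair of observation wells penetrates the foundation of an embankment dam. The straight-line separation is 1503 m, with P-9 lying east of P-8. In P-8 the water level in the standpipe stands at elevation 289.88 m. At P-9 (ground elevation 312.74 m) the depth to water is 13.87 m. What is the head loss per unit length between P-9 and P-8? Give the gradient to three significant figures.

Total head at P-8: h = 289.88 m (water level in the piezometer is the total head).
Total head at P-9: h = 312.74 − 13.87 = 298.87 m.
Head difference: h(P-8) − h(P-9) = 289.88 − 298.87 = -8.99 m.
Hydraulic gradient: i = |Δh| / L = 8.99 / 1503 = 0.00598.

i ≈ 0.00598 m/m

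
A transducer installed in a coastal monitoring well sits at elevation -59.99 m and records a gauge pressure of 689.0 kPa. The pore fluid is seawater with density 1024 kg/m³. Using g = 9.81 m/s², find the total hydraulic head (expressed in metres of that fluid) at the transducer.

h ≈ 8.60 m

ψ = P/(ρg) = 689.0×1000 / (1024 × 9.81) = 68.59 m.
h = z + ψ = -59.99 + 68.59 = 8.60 m.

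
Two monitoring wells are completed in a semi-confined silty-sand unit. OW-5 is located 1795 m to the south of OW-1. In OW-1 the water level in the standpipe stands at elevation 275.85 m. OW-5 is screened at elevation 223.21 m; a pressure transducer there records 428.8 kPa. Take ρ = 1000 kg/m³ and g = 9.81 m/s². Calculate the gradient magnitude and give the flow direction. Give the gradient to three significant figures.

Total head at OW-1: h = 275.85 m (water level in the piezometer is the total head).
Pressure head at OW-5: ψ = P/(ρg) = 428.8×1000 / (1000 × 9.81) = 43.71 m.
Total head at OW-5: h = z + ψ = 223.21 + 43.71 = 266.92 m.
Head difference: h(OW-1) − h(OW-5) = 275.85 − 266.92 = 8.93 m.
Hydraulic gradient: i = |Δh| / L = 8.93 / 1795 = 0.00497.
Flow is from higher to lower head: from OW-1 toward OW-5, i.e. toward the south.

i ≈ 0.00497; groundwater flows toward the south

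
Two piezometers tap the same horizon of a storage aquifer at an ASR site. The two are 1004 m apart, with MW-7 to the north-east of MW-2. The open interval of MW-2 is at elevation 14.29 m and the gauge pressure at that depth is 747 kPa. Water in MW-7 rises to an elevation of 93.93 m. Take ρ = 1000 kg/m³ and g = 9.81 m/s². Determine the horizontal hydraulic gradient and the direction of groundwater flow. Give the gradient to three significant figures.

Pressure head at MW-2: ψ = P/(ρg) = 747×1000 / (1000 × 9.81) = 76.15 m.
Total head at MW-2: h = z + ψ = 14.29 + 76.15 = 90.44 m.
Total head at MW-7: h = 93.93 m (water level in the piezometer is the total head).
Head difference: h(MW-2) − h(MW-7) = 90.44 − 93.93 = -3.49 m.
Hydraulic gradient: i = |Δh| / L = 3.49 / 1004 = 0.00348.
Flow is from higher to lower head: from MW-7 toward MW-2, i.e. toward the south-west.

i ≈ 0.00348; groundwater flows toward the south-west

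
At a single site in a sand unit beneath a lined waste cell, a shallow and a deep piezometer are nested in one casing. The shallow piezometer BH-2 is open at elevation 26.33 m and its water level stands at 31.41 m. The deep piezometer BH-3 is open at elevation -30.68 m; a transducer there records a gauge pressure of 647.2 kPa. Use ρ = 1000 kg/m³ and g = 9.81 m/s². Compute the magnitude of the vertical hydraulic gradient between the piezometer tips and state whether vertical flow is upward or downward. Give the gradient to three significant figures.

Total head at BH-2: h = 31.41 m (water level in the standpipe).
Pressure head at BH-3: ψ = P/(ρg) = 647.2×1000 / (1000 × 9.81) = 65.97 m.
Total head at BH-3: h = z + ψ = -30.68 + 65.97 = 35.29 m.
Δh = h(BH-2) − h(BH-3) = 31.41 − 35.29 = -3.88 m.
Vertical separation Δz = 26.33 − (-30.68) = 57.01 m.
|i_v| = |Δh| / Δz = 3.88 / 57.01 = 0.0681.
Head is higher in the deep piezometer, so vertical flow is upward (discharge condition).

|i_v| ≈ 0.0681; vertical flow is upward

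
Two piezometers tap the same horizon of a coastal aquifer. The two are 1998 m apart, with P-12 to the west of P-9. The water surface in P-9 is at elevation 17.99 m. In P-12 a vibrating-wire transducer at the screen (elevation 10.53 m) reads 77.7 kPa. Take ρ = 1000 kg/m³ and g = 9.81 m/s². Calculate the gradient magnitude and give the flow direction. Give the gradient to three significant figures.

Total head at P-9: h = 17.99 m (water level in the piezometer is the total head).
Pressure head at P-12: ψ = P/(ρg) = 77.7×1000 / (1000 × 9.81) = 7.92 m.
Total head at P-12: h = z + ψ = 10.53 + 7.92 = 18.45 m.
Head difference: h(P-9) − h(P-12) = 17.99 − 18.45 = -0.46 m.
Hydraulic gradient: i = |Δh| / L = 0.46 / 1998 = 0.000230.
Flow is from higher to lower head: from P-12 toward P-9, i.e. toward the east.

i ≈ 0.000230; groundwater flows toward the east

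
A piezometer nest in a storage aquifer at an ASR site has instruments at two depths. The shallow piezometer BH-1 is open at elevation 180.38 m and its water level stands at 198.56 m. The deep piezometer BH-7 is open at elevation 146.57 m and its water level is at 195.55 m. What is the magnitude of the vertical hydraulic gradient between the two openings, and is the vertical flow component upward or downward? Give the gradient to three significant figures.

Total head at BH-1: h = 198.56 m (water level in the standpipe).
Total head at BH-7: h = 195.55 m.
Δh = h(BH-1) − h(BH-7) = 198.56 − 195.55 = 3.01 m.
Vertical separation Δz = 180.38 − 146.57 = 33.81 m.
|i_v| = |Δh| / Δz = 3.01 / 33.81 = 0.0890.
Head is higher in the shallow piezometer, so vertical flow is downward (recharge condition).

|i_v| ≈ 0.0890; vertical flow is downward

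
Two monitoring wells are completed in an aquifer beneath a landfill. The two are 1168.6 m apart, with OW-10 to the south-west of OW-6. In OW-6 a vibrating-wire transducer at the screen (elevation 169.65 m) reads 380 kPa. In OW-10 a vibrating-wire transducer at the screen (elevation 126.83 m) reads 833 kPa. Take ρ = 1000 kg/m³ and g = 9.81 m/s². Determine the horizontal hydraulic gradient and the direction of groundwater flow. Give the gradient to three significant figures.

Pressure head at OW-6: ψ = P/(ρg) = 380×1000 / (1000 × 9.81) = 38.74 m.
Total head at OW-6: h = z + ψ = 169.65 + 38.74 = 208.39 m.
Pressure head at OW-10: ψ = P/(ρg) = 833×1000 / (1000 × 9.81) = 84.91 m.
Total head at OW-10: h = z + ψ = 126.83 + 84.91 = 211.74 m.
Head difference: h(OW-6) − h(OW-10) = 208.39 − 211.74 = -3.35 m.
Hydraulic gradient: i = |Δh| / L = 3.35 / 1168.6 = 0.00287.
Flow is from higher to lower head: from OW-10 toward OW-6, i.e. toward the north-east.

i ≈ 0.00287; groundwater flows toward the north-east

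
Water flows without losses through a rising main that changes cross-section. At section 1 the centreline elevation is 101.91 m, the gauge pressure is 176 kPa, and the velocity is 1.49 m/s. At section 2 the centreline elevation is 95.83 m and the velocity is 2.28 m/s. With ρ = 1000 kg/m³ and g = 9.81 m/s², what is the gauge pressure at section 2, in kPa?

Pressure head at 1: ψ₁ = P₁/(ρg) = 176×1000 / (1000 × 9.81) = 17.94 m.
Velocity heads: v₁²/2g = 1.49²/19.62 = 0.113 m; v₂²/2g = 2.28²/19.62 = 0.265 m.
Total head H = z₁ + ψ₁ + v₁²/2g = 101.91 + 17.94 + 0.113 = 119.96 m.
ψ₂ = H − z₂ − v₂²/2g = 119.96 − 95.83 − 0.265 = 23.86 m.
P₂ = ρgψ₂ = 1000 × 9.81 × 23.86 ≈ 234 kPa.

P₂ ≈ 234 kPa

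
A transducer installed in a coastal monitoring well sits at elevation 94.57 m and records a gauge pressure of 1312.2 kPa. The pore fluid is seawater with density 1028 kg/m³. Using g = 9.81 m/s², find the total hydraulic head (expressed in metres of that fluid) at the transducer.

h ≈ 224.69 m

ψ = P/(ρg) = 1312.2×1000 / (1028 × 9.81) = 130.12 m.
h = z + ψ = 94.57 + 130.12 = 224.69 m.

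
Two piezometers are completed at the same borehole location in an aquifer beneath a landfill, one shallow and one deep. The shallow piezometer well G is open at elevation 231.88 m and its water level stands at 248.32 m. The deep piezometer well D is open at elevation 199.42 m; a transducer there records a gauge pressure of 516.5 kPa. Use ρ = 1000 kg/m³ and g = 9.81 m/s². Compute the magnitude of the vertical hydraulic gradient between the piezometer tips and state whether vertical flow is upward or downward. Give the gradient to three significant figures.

|i_v| ≈ 0.116; vertical flow is upward

Total head at well G: h = 248.32 m (water level in the standpipe).
Pressure head at well D: ψ = P/(ρg) = 516.5×1000 / (1000 × 9.81) = 52.65 m.
Total head at well D: h = z + ψ = 199.42 + 52.65 = 252.07 m.
Δh = h(well G) − h(well D) = 248.32 − 252.07 = -3.75 m.
Vertical separation Δz = 231.88 − 199.42 = 32.46 m.
|i_v| = |Δh| / Δz = 3.75 / 32.46 = 0.116.
Head is higher in the deep piezometer, so vertical flow is upward (discharge condition).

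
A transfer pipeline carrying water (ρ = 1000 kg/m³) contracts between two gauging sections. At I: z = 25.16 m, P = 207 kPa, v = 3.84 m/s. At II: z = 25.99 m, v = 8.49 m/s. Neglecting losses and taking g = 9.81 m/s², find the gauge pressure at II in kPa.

P₂ ≈ 170 kPa

Pressure head at I: ψ₁ = P₁/(ρg) = 207×1000 / (1000 × 9.81) = 21.10 m.
Velocity heads: v₁²/2g = 3.84²/19.62 = 0.752 m; v₂²/2g = 8.49²/19.62 = 3.674 m.
Total head H = z₁ + ψ₁ + v₁²/2g = 25.16 + 21.10 + 0.752 = 47.01 m.
ψ₂ = H − z₂ − v₂²/2g = 47.01 − 25.99 − 3.674 = 17.35 m.
P₂ = ρgψ₂ = 1000 × 9.81 × 17.35 ≈ 170 kPa.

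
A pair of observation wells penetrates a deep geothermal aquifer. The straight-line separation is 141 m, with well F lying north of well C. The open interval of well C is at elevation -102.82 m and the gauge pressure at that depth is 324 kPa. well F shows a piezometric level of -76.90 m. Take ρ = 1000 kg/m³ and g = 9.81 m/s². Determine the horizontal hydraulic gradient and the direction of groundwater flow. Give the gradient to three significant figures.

i ≈ 0.0504; groundwater flows toward the north

Pressure head at well C: ψ = P/(ρg) = 324×1000 / (1000 × 9.81) = 33.03 m.
Total head at well C: h = z + ψ = -102.82 + 33.03 = -69.79 m.
Total head at well F: h = -76.90 m (water level in the piezometer is the total head).
Head difference: h(well C) − h(well F) = -69.79 − (-76.90) = 7.11 m.
Hydraulic gradient: i = |Δh| / L = 7.11 / 141 = 0.0504.
Flow is from higher to lower head: from well C toward well F, i.e. toward the north.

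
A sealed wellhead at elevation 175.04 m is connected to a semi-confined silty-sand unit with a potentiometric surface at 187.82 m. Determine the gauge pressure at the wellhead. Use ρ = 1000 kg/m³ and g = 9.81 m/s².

Head above the cap: Δh = 187.82 − 175.04 = 12.78 m.
P = ρgΔh = 1000 × 9.81 × 12.78 = 125372 Pa ≈ 125 kPa.

P ≈ 125 kPa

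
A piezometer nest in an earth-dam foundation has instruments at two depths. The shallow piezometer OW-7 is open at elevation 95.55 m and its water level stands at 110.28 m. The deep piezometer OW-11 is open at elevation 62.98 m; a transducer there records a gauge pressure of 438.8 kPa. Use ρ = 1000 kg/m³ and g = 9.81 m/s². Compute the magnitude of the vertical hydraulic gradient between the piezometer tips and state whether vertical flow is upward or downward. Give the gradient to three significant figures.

Total head at OW-7: h = 110.28 m (water level in the standpipe).
Pressure head at OW-11: ψ = P/(ρg) = 438.8×1000 / (1000 × 9.81) = 44.73 m.
Total head at OW-11: h = z + ψ = 62.98 + 44.73 = 107.71 m.
Δh = h(OW-7) − h(OW-11) = 110.28 − 107.71 = 2.57 m.
Vertical separation Δz = 95.55 − 62.98 = 32.57 m.
|i_v| = |Δh| / Δz = 2.57 / 32.57 = 0.0789.
Head is higher in the shallow piezometer, so vertical flow is downward (recharge condition).

|i_v| ≈ 0.0789; vertical flow is downward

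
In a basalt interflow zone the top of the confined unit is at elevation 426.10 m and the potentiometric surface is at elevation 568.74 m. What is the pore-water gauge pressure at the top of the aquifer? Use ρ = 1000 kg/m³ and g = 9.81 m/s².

Pressure head at the aquifer top: ψ = h − z = 568.74 − 426.10 = 142.64 m.
P = ρgψ = 1000 × 9.81 × 142.64 = 1399298 Pa ≈ 1400 kPa.

P ≈ 1400 kPa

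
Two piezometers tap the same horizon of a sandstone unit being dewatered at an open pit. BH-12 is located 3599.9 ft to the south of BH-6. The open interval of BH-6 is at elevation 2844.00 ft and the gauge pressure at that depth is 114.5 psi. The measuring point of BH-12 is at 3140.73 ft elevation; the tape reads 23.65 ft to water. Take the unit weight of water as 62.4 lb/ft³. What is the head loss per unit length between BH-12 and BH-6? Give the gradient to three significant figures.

Pressure head at BH-6: ψ = 144·P/γ = 144 × 114.5 / 62.4 = 264.23 ft.
Total head at BH-6: h = z + ψ = 2844.00 + 264.23 = 3108.23 ft.
Total head at BH-12: h = 3140.73 − 23.65 = 3117.08 ft.
Head difference: h(BH-6) − h(BH-12) = 3108.23 − 3117.08 = -8.85 ft.
Hydraulic gradient: i = |Δh| / L = 8.85 / 3599.9 = 0.00246.

i ≈ 0.00246 ft/ft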